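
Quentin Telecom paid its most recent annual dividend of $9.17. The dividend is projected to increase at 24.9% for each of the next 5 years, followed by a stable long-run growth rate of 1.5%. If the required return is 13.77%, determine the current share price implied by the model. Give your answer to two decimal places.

$182.16

Two-stage DDM. Project D₁…D_5 at 0.249, terminal growth 0.015, discount at r = 0.1377.
D_1 = 11.4533
D_2 = 14.3052
D_3 = 17.8672
D_4 = 22.3161
D_5 = 27.8729
Terminal value at t=5: TV = D_6/(r−g) = 28.2910/(0.1377−0.015) = 230.5701
P₀ = 11.4533/(1+0.1377)^1 + 14.3052/(1+0.1377)^2 + 17.8672/(1+0.1377)^3 + 22.3161/(1+0.1377)^4 + 27.8729/(1+0.1377)^5 + 230.5701/(1+0.1377)^5 = 182.1618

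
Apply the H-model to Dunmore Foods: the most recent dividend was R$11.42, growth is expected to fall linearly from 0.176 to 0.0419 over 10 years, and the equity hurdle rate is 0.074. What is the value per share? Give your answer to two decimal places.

R$609.21

H-model: P₀ = D₀[(1+g_L) + H(g_S−g_L)]/(r−g_L), with H = 10/2 = 5.
P₀ = 11.42 × [(1+0.0419) + 5×(0.176−0.0419)] / (0.074−0.0419)
   = 11.42 × 1.7124 / 0.0321 = 609.2090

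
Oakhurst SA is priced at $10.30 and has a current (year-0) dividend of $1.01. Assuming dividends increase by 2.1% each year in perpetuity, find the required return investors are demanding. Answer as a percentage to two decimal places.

12.11%

Rearranging the constant-growth DDM: r = D₁/P₀ + g.
D₁ = 1.01 × (1 + 0.021) = 1.0312.
r = 1.0312 / 10.30 + 0.021 = 0.10012 + 0.021 = 0.12112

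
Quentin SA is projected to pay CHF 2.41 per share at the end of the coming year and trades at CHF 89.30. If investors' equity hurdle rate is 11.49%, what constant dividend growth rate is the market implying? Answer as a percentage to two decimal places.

From P₀ = D₁/(r − g), the implied growth is g = r − D₁/P₀.
g = 0.1149 − 2.41/89.30 = 0.1149 − 0.02699 = 0.08791

8.79%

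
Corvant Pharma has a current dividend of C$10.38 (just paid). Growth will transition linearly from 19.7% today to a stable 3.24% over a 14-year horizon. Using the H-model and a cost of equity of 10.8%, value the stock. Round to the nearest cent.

H-model: P₀ = D₀[(1+g_L) + H(g_S−g_L)]/(r−g_L), with H = 14/2 = 7.
P₀ = 10.38 × [(1+0.0324) + 7×(0.197−0.0324)] / (0.108−0.0324)
   = 10.38 × 2.1846 / 0.0756 = 299.9490

C$299.95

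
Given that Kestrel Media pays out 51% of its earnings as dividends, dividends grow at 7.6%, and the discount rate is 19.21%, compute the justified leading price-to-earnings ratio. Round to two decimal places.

Justified leading P/E = b/(r−g) = 0.51/(0.1921−0.076) = 4.3928

4.39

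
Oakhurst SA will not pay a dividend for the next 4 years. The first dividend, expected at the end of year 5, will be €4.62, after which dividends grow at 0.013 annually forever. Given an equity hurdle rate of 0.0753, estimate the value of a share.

Deferred-dividend DDM. At t=4 the remaining stream is a growing perpetuity with first payment D_5 = 4.62.
V_4 = D_5/(r−g) = 4.62/(0.0753−0.013) = 74.1573
P₀ = V_4/(1+r)^4 = 74.1573/(1+0.0753)^4 = 55.4671

€55.47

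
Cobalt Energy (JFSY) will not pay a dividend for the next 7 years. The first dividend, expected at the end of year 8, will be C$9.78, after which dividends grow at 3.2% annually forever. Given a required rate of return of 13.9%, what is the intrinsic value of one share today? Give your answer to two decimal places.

C$36.75

Deferred-dividend DDM. At t=7 the remaining stream is a growing perpetuity with first payment D_8 = 9.78.
V_7 = D_8/(r−g) = 9.78/(0.139−0.032) = 91.4019
P₀ = V_7/(1+r)^7 = 91.4019/(1+0.139)^7 = 36.7527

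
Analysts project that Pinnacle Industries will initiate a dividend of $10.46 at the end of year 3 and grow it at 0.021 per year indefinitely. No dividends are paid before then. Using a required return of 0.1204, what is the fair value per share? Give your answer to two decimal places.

$83.83

Deferred-dividend DDM. At t=2 the remaining stream is a growing perpetuity with first payment D_3 = 10.46.
V_2 = D_3/(r−g) = 10.46/(0.1204−0.021) = 105.2314
P₀ = V_2/(1+r)^2 = 105.2314/(1+0.1204)^2 = 83.8299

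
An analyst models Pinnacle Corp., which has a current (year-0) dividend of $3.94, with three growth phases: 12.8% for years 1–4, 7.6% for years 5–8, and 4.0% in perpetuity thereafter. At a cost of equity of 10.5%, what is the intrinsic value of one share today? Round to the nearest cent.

Three-stage DDM. Project D₁…D_8; terminal Gordon value at t=8 with g = 0.04; discount at r = 0.105.
D_1 = 4.4443
D_2 = 5.0132
D_3 = 5.6549
D_4 = 6.3787
D_5 = 6.8635
D_6 = 7.3851
D_7 = 7.9464
D_8 = 8.5503
TV_8 = 8.8923/(0.105−0.04) = 136.8049
P₀ = Σ Dₜ/(1+r)ᵗ + TV_8/(1+r)^8 = 94.1638

$94.16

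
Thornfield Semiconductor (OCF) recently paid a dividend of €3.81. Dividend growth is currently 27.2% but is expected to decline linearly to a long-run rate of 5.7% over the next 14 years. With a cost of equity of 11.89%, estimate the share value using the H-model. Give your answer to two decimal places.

H-model: P₀ = D₀[(1+g_L) + H(g_S−g_L)]/(r−g_L), with H = 14/2 = 7.
P₀ = 3.81 × [(1+0.057) + 7×(0.272−0.057)] / (0.1189−0.057)
   = 3.81 × 2.5620 / 0.0619 = 157.6934

€157.69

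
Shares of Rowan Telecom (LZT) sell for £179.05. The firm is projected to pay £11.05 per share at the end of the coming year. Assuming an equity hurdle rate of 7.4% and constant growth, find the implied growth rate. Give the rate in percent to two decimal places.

1.23%

From P₀ = D₁/(r − g), the implied growth is g = r − D₁/P₀.
g = 0.074 − 11.05/179.05 = 0.074 − 0.06171 = 0.01229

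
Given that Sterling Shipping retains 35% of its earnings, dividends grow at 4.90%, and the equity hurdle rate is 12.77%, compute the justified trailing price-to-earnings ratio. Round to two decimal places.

Payout ratio b = 1 − 0.35 = 0.65.
Justified trailing P/E = b(1+g)/(r−g) = 0.65×(1+0.049)/(0.1277−0.049) = 8.6639

8.66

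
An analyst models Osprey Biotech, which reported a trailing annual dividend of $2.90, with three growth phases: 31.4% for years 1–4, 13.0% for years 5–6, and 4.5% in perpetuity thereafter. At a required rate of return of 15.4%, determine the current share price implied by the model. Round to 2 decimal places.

$70.48

Three-stage DDM. Project D₁…D_6; terminal Gordon value at t=6 with g = 0.045; discount at r = 0.154.
D_1 = 3.8106
D_2 = 5.0071
D_3 = 6.5794
D_4 = 8.6453
D_5 = 9.7692
D_6 = 11.0392
TV_6 = 11.5359/(0.154−0.045) = 105.8342
P₀ = Σ Dₜ/(1+r)ᵗ + TV_6/(1+r)^6 = 70.4772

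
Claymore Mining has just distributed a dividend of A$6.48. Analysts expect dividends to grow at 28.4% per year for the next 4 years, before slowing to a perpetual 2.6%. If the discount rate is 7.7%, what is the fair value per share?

A$304.37

Two-stage DDM. Project D₁…D_4 at 0.284, terminal growth 0.026, discount at r = 0.077.
D_1 = 8.3203
D_2 = 10.6833
D_3 = 13.7173
D_4 = 17.6131
Terminal value at t=4: TV = D_5/(r−g) = 18.0710/(0.077−0.026) = 354.3336
P₀ = 8.3203/(1+0.077)^1 + 10.6833/(1+0.077)^2 + 13.7173/(1+0.077)^3 + 17.6131/(1+0.077)^4 + 354.3336/(1+0.077)^4 = 304.3671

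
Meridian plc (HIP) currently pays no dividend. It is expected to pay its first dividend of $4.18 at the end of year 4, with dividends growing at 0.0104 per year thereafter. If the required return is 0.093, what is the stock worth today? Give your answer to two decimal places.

$38.76

Deferred-dividend DDM. At t=3 the remaining stream is a growing perpetuity with first payment D_4 = 4.18.
V_3 = D_4/(r−g) = 4.18/(0.093−0.0104) = 50.6053
P₀ = V_3/(1+r)^3 = 50.6053/(1+0.093)^3 = 38.7557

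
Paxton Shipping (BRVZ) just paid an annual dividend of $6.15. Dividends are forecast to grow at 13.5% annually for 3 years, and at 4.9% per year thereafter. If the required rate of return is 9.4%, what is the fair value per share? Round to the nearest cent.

$179.96

Two-stage DDM. Project D₁…D_3 at 0.135, terminal growth 0.049, discount at r = 0.094.
D_1 = 6.9803
D_2 = 7.9226
D_3 = 8.9921
Terminal value at t=3: TV = D_4/(r−g) = 9.4327/(0.094−0.049) = 209.6166
P₀ = 6.9803/(1+0.094)^1 + 7.9226/(1+0.094)^2 + 8.9921/(1+0.094)^3 + 209.6166/(1+0.094)^3 = 179.9613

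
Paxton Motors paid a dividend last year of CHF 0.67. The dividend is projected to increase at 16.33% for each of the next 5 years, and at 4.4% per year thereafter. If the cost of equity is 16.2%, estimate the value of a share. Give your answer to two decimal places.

CHF 9.32

Two-stage DDM. Project D₁…D_5 at 0.1633, terminal growth 0.044, discount at r = 0.162.
D_1 = 0.7794
D_2 = 0.9067
D_3 = 1.0548
D_4 = 1.2270
D_5 = 1.4274
Terminal value at t=5: TV = D_6/(r−g) = 1.4902/(0.162−0.044) = 12.6285
P₀ = 0.7794/(1+0.162)^1 + 0.9067/(1+0.162)^2 + 1.0548/(1+0.162)^3 + 1.2270/(1+0.162)^4 + 1.4274/(1+0.162)^5 + 12.6285/(1+0.162)^5 = 9.3223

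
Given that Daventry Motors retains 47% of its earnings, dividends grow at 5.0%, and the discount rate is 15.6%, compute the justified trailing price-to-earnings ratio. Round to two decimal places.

Payout ratio b = 1 − 0.47 = 0.53.
Justified trailing P/E = b(1+g)/(r−g) = 0.53×(1+0.05)/(0.156−0.05) = 5.2500

5.25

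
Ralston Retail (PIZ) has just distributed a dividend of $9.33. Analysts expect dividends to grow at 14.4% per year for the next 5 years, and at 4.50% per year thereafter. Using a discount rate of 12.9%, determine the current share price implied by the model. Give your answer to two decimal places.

Two-stage DDM. Project D₁…D_5 at 0.144, terminal growth 0.045, discount at r = 0.129.
D_1 = 10.6735
D_2 = 12.2105
D_3 = 13.9688
D_4 = 15.9803
D_5 = 18.2815
Terminal value at t=5: TV = D_6/(r−g) = 19.1042/(0.129−0.045) = 227.4305
P₀ = 10.6735/(1+0.129)^1 + 12.2105/(1+0.129)^2 + 13.9688/(1+0.129)^3 + 15.9803/(1+0.129)^4 + 18.2815/(1+0.129)^5 + 227.4305/(1+0.129)^5 = 172.5305

$172.53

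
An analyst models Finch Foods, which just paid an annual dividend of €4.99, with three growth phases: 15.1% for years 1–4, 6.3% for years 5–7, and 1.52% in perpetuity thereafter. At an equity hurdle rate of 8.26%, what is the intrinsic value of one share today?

€132.67

Three-stage DDM. Project D₁…D_7; terminal Gordon value at t=7 with g = 0.0152; discount at r = 0.0826.
D_1 = 5.7435
D_2 = 6.6108
D_3 = 7.6090
D_4 = 8.7579
D_5 = 9.3097
D_6 = 9.8962
D_7 = 10.5197
TV_7 = 10.6796/(0.0826−0.0152) = 158.4504
P₀ = Σ Dₜ/(1+r)ᵗ + TV_7/(1+r)^7 = 132.6724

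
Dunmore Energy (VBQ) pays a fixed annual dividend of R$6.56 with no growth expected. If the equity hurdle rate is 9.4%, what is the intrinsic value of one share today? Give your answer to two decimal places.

R$69.79

Zero-growth DDM (perpetuity): P₀ = D/r = 6.56 / 0.094 = 69.7872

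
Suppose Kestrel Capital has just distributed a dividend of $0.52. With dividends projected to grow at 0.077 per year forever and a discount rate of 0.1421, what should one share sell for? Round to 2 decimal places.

Gordon growth model: P₀ = D₁/(r − g). D₁ = 0.52 × (1 + 0.077) = 0.5600.
P₀ = 0.5600 / (0.1421 − 0.077) = 0.5600 / 0.0651 = 8.6028

$8.60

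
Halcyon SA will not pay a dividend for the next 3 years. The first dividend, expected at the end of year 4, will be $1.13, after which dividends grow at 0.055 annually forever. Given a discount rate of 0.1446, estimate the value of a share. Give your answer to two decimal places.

Deferred-dividend DDM. At t=3 the remaining stream is a growing perpetuity with first payment D_4 = 1.13.
V_3 = D_4/(r−g) = 1.13/(0.1446−0.055) = 12.6116
P₀ = V_3/(1+r)^3 = 12.6116/(1+0.1446)^3 = 8.4103

$8.41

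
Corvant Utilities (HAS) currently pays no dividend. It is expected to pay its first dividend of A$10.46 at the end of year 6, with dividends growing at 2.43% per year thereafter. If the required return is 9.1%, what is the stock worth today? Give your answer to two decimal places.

A$101.46

Deferred-dividend DDM. At t=5 the remaining stream is a growing perpetuity with first payment D_6 = 10.46.
V_5 = D_6/(r−g) = 10.46/(0.091−0.0243) = 156.8216
P₀ = V_5/(1+r)^5 = 156.8216/(1+0.091)^5 = 101.4570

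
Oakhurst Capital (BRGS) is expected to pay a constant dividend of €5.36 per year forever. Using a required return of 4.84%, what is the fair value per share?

Zero-growth DDM (perpetuity): P₀ = D/r = 5.36 / 0.0484 = 110.7438

€110.74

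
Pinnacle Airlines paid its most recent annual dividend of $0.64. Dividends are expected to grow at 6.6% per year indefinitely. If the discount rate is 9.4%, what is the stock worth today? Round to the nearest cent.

$24.37

Gordon growth model: P₀ = D₁/(r − g). D₁ = 0.64 × (1 + 0.066) = 0.6822.
P₀ = 0.6822 / (0.094 − 0.066) = 0.6822 / 0.028 = 24.3657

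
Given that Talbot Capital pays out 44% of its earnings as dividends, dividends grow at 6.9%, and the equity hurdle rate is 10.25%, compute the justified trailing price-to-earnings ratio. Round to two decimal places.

14.04

Justified trailing P/E = b(1+g)/(r−g) = 0.44×(1+0.069)/(0.1025−0.069) = 14.0406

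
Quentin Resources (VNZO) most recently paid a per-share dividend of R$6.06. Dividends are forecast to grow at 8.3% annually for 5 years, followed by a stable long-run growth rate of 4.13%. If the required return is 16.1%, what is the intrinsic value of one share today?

Two-stage DDM. Project D₁…D_5 at 0.083, terminal growth 0.0413, discount at r = 0.161.
D_1 = 6.5630
D_2 = 7.1077
D_3 = 7.6976
D_4 = 8.3366
D_5 = 9.0285
Terminal value at t=5: TV = D_6/(r−g) = 9.4014/(0.161−0.0413) = 78.5410
P₀ = 6.5630/(1+0.161)^1 + 7.1077/(1+0.161)^2 + 7.6976/(1+0.161)^3 + 8.3366/(1+0.161)^4 + 9.0285/(1+0.161)^5 + 78.5410/(1+0.161)^5 = 61.9469

R$61.95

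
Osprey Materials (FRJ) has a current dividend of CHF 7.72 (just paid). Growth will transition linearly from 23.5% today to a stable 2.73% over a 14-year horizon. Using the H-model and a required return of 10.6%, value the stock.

H-model: P₀ = D₀[(1+g_L) + H(g_S−g_L)]/(r−g_L), with H = 14/2 = 7.
P₀ = 7.72 × [(1+0.0273) + 7×(0.235−0.0273)] / (0.106−0.0273)
   = 7.72 × 2.4812 / 0.0787 = 243.3909

CHF 243.39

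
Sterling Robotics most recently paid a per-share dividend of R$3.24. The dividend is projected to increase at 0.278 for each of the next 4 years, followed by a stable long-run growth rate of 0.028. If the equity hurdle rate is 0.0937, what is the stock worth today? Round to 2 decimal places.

Two-stage DDM. Project D₁…D_4 at 0.278, terminal growth 0.028, discount at r = 0.0937.
D_1 = 4.1407
D_2 = 5.2918
D_3 = 6.7630
D_4 = 8.6431
Terminal value at t=4: TV = D_5/(r−g) = 8.8851/(0.0937−0.028) = 135.2372
P₀ = 4.1407/(1+0.0937)^1 + 5.2918/(1+0.0937)^2 + 6.7630/(1+0.0937)^3 + 8.6431/(1+0.0937)^4 + 135.2372/(1+0.0937)^4 = 113.9355

R$113.94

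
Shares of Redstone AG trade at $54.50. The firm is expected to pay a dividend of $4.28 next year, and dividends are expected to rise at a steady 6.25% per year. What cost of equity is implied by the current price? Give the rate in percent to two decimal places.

14.10%

Rearranging the constant-growth DDM: r = D₁/P₀ + g.
r = 4.2800 / 54.50 + 0.0625 = 0.07853 + 0.0625 = 0.14103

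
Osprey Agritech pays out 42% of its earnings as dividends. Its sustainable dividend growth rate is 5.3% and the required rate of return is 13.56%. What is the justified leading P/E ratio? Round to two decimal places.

Justified leading P/E = b/(r−g) = 0.42/(0.1356−0.053) = 5.0847

5.08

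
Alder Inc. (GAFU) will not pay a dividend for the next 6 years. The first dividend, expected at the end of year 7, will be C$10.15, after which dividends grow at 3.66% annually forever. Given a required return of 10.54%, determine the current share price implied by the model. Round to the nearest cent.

C$80.87

Deferred-dividend DDM. At t=6 the remaining stream is a growing perpetuity with first payment D_7 = 10.15.
V_6 = D_7/(r−g) = 10.15/(0.1054−0.0366) = 147.5291
P₀ = V_6/(1+r)^6 = 147.5291/(1+0.1054)^6 = 80.8650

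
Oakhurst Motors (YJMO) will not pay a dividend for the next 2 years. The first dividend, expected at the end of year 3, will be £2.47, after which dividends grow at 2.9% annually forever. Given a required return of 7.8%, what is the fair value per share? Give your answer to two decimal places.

£43.38

Deferred-dividend DDM. At t=2 the remaining stream is a growing perpetuity with first payment D_3 = 2.47.
V_2 = D_3/(r−g) = 2.47/(0.078−0.029) = 50.4082
P₀ = V_2/(1+r)^2 = 50.4082/(1+0.078)^2 = 43.3774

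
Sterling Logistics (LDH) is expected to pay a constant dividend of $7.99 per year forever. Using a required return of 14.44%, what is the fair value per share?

Zero-growth DDM (perpetuity): P₀ = D/r = 7.99 / 0.1444 = 55.3324

$55.33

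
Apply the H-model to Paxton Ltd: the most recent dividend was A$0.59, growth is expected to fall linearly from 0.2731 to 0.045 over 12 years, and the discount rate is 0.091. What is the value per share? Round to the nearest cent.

H-model: P₀ = D₀[(1+g_L) + H(g_S−g_L)]/(r−g_L), with H = 12/2 = 6.
P₀ = 0.59 × [(1+0.045) + 6×(0.2731−0.045)] / (0.091−0.045)
   = 0.59 × 2.4136 / 0.046 = 30.9570

A$30.96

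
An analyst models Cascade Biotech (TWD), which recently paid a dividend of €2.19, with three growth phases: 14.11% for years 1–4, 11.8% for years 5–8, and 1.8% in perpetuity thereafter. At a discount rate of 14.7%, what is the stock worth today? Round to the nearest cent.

Three-stage DDM. Project D₁…D_8; terminal Gordon value at t=8 with g = 0.018; discount at r = 0.147.
D_1 = 2.4990
D_2 = 2.8516
D_3 = 3.2540
D_4 = 3.7131
D_5 = 4.1513
D_6 = 4.6411
D_7 = 5.1888
D_8 = 5.8010
TV_8 = 5.9055/(0.147−0.018) = 45.7788
P₀ = Σ Dₜ/(1+r)ᵗ + TV_8/(1+r)^8 = 31.9814

€31.98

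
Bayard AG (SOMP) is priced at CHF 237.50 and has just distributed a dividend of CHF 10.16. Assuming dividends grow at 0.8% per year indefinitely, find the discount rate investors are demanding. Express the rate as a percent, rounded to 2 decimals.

Rearranging the constant-growth DDM: r = D₁/P₀ + g.
D₁ = 10.16 × (1 + 0.008) = 10.2413.
r = 10.2413 / 237.50 + 0.008 = 0.04312 + 0.008 = 0.05112

5.11%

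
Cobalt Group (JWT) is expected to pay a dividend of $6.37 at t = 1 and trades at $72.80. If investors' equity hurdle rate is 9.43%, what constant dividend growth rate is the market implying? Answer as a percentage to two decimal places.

0.68%

From P₀ = D₁/(r − g), the implied growth is g = r − D₁/P₀.
g = 0.0943 − 6.37/72.80 = 0.0943 − 0.08750 = 0.00680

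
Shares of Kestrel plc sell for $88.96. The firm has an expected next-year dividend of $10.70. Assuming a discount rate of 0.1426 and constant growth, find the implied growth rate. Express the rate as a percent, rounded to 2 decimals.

From P₀ = D₁/(r − g), the implied growth is g = r − D₁/P₀.
g = 0.1426 − 10.70/88.96 = 0.1426 − 0.12028 = 0.02232

2.23%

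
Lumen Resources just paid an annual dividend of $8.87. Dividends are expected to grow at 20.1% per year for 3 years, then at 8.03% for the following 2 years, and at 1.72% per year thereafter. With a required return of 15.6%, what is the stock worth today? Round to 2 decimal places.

$110.38

Three-stage DDM. Project D₁…D_5; terminal Gordon value at t=5 with g = 0.0172; discount at r = 0.156.
D_1 = 10.6529
D_2 = 12.7941
D_3 = 15.3657
D_4 = 16.5996
D_5 = 17.9325
TV_5 = 18.2410/(0.156−0.0172) = 131.4190
P₀ = Σ Dₜ/(1+r)ᵗ + TV_5/(1+r)^5 = 110.3784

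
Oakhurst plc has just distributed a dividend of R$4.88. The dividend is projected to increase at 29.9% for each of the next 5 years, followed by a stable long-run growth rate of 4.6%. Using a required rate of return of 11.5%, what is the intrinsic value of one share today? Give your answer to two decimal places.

R$198.26

Two-stage DDM. Project D₁…D_5 at 0.299, terminal growth 0.046, discount at r = 0.115.
D_1 = 6.3391
D_2 = 8.2345
D_3 = 10.6966
D_4 = 13.8949
D_5 = 18.0495
Terminal value at t=5: TV = D_6/(r−g) = 18.8798/(0.115−0.046) = 273.6202
P₀ = 6.3391/(1+0.115)^1 + 8.2345/(1+0.115)^2 + 10.6966/(1+0.115)^3 + 13.8949/(1+0.115)^4 + 18.0495/(1+0.115)^5 + 273.6202/(1+0.115)^5 = 198.2608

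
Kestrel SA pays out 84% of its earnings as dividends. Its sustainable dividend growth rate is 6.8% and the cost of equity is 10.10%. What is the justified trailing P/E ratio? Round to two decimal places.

Justified trailing P/E = b(1+g)/(r−g) = 0.84×(1+0.068)/(0.101−0.068) = 27.1855

27.19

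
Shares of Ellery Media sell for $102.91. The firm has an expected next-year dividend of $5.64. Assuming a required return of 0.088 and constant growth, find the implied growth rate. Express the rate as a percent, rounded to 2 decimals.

3.32%

From P₀ = D₁/(r − g), the implied growth is g = r − D₁/P₀.
g = 0.088 − 5.64/102.91 = 0.088 − 0.05481 = 0.03319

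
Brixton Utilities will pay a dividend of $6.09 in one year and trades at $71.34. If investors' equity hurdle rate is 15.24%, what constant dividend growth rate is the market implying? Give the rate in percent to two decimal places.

6.70%

From P₀ = D₁/(r − g), the implied growth is g = r − D₁/P₀.
g = 0.1524 − 6.09/71.34 = 0.1524 − 0.08537 = 0.06703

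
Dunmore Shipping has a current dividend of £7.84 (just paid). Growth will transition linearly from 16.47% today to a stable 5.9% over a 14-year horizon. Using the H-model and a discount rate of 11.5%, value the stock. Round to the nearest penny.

H-model: P₀ = D₀[(1+g_L) + H(g_S−g_L)]/(r−g_L), with H = 14/2 = 7.
P₀ = 7.84 × [(1+0.059) + 7×(0.1647−0.059)] / (0.115−0.059)
   = 7.84 × 1.7989 / 0.056 = 251.8460

£251.85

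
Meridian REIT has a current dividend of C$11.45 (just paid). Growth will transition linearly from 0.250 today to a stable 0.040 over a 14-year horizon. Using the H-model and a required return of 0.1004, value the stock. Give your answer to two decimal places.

C$475.82

H-model: P₀ = D₀[(1+g_L) + H(g_S−g_L)]/(r−g_L), with H = 14/2 = 7.
P₀ = 11.45 × [(1+0.04) + 7×(0.25−0.04)] / (0.1004−0.04)
   = 11.45 × 2.5100 / 0.0604 = 475.8195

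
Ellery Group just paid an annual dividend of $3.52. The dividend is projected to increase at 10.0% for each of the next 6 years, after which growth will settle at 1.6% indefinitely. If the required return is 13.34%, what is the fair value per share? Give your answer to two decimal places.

$44.50

Two-stage DDM. Project D₁…D_6 at 0.1, terminal growth 0.016, discount at r = 0.1334.
D_1 = 3.8720
D_2 = 4.2592
D_3 = 4.6851
D_4 = 5.1536
D_5 = 5.6690
D_6 = 6.2359
Terminal value at t=6: TV = D_7/(r−g) = 6.3357/(0.1334−0.016) = 53.9665
P₀ = 3.8720/(1+0.1334)^1 + 4.2592/(1+0.1334)^2 + 4.6851/(1+0.1334)^3 + 5.1536/(1+0.1334)^4 + 5.6690/(1+0.1334)^5 + 6.2359/(1+0.1334)^6 + 53.9665/(1+0.1334)^6 = 44.5036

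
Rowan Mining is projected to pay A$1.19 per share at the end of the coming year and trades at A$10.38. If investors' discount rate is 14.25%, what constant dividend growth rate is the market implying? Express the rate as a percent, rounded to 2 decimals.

2.79%

From P₀ = D₁/(r − g), the implied growth is g = r − D₁/P₀.
g = 0.1425 − 1.19/10.38 = 0.1425 − 0.11464 = 0.02786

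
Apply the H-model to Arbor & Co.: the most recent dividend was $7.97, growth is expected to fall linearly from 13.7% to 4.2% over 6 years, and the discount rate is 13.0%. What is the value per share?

$120.18

H-model: P₀ = D₀[(1+g_L) + H(g_S−g_L)]/(r−g_L), with H = 6/2 = 3.
P₀ = 7.97 × [(1+0.042) + 3×(0.137−0.042)] / (0.13−0.042)
   = 7.97 × 1.3270 / 0.088 = 120.1840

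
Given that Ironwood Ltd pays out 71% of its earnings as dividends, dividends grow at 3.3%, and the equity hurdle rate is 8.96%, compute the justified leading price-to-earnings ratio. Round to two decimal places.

Justified leading P/E = b/(r−g) = 0.71/(0.0896−0.033) = 12.5442

12.54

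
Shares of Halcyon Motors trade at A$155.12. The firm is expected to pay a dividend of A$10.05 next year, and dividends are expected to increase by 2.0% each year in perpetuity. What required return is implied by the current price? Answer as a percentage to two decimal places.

8.48%

Rearranging the constant-growth DDM: r = D₁/P₀ + g.
r = 10.0500 / 155.12 + 0.02 = 0.06479 + 0.02 = 0.08479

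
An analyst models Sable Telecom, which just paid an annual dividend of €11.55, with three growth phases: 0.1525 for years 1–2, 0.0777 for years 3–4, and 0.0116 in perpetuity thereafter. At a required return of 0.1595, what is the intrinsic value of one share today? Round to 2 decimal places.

€110.78

Three-stage DDM. Project D₁…D_4; terminal Gordon value at t=4 with g = 0.0116; discount at r = 0.1595.
D_1 = 13.3114
D_2 = 15.3414
D_3 = 16.5334
D_4 = 17.8180
TV_4 = 18.0247/(0.1595−0.0116) = 121.8710
P₀ = Σ Dₜ/(1+r)ᵗ + TV_4/(1+r)^4 = 110.7793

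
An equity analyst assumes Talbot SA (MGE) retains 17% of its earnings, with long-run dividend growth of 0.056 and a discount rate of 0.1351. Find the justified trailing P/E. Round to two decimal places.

11.08

Payout ratio b = 1 − 0.17 = 0.83.
Justified trailing P/E = b(1+g)/(r−g) = 0.83×(1+0.056)/(0.1351−0.056) = 11.0807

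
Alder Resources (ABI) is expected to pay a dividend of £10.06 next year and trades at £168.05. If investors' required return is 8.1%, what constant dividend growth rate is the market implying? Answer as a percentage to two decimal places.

From P₀ = D₁/(r − g), the implied growth is g = r − D₁/P₀.
g = 0.081 − 10.06/168.05 = 0.081 − 0.05986 = 0.02114

2.11%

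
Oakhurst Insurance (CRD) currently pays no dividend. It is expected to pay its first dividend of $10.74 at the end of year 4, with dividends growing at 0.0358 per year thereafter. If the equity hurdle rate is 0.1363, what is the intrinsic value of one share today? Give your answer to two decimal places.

$72.84

Deferred-dividend DDM. At t=3 the remaining stream is a growing perpetuity with first payment D_4 = 10.74.
V_3 = D_4/(r−g) = 10.74/(0.1363−0.0358) = 106.8657
P₀ = V_3/(1+r)^3 = 106.8657/(1+0.1363)^3 = 72.8382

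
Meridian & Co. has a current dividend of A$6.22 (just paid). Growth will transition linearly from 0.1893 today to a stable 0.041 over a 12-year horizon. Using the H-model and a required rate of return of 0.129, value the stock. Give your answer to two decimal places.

A$136.47

H-model: P₀ = D₀[(1+g_L) + H(g_S−g_L)]/(r−g_L), with H = 12/2 = 6.
P₀ = 6.22 × [(1+0.041) + 6×(0.1893−0.041)] / (0.129−0.041)
   = 6.22 × 1.9308 / 0.088 = 136.4725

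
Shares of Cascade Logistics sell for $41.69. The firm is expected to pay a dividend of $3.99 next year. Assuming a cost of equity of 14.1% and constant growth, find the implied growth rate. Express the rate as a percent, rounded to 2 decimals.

From P₀ = D₁/(r − g), the implied growth is g = r − D₁/P₀.
g = 0.141 − 3.99/41.69 = 0.141 − 0.09571 = 0.04529

4.53%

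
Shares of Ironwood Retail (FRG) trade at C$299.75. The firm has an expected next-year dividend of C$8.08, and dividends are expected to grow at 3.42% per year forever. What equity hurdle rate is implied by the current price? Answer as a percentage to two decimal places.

Rearranging the constant-growth DDM: r = D₁/P₀ + g.
r = 8.0800 / 299.75 + 0.0342 = 0.02696 + 0.0342 = 0.06116

6.12%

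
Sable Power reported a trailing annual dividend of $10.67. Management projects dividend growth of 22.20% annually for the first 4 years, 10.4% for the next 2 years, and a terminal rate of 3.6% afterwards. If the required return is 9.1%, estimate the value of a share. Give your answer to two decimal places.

$415.23

Three-stage DDM. Project D₁…D_6; terminal Gordon value at t=6 with g = 0.036; discount at r = 0.091.
D_1 = 13.0387
D_2 = 15.9333
D_3 = 19.4705
D_4 = 23.7930
D_5 = 26.2675
D_6 = 28.9993
TV_6 = 30.0433/(0.091−0.036) = 546.2412
P₀ = Σ Dₜ/(1+r)ᵗ + TV_6/(1+r)^6 = 415.2338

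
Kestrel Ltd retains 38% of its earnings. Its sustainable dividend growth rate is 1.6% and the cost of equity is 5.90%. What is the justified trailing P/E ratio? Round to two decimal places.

Payout ratio b = 1 − 0.38 = 0.62.
Justified trailing P/E = b(1+g)/(r−g) = 0.62×(1+0.016)/(0.059−0.016) = 14.6493

14.65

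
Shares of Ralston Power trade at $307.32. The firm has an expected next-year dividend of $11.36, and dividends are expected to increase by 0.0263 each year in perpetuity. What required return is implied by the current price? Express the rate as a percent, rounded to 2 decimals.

Rearranging the constant-growth DDM: r = D₁/P₀ + g.
r = 11.3600 / 307.32 + 0.0263 = 0.03696 + 0.0263 = 0.06326

6.33%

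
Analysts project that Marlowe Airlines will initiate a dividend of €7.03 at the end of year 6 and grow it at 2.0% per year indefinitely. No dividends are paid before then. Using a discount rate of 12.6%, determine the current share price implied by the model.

€36.64

Deferred-dividend DDM. At t=5 the remaining stream is a growing perpetuity with first payment D_6 = 7.03.
V_5 = D_6/(r−g) = 7.03/(0.126−0.02) = 66.3208
P₀ = V_5/(1+r)^5 = 66.3208/(1+0.126)^5 = 36.6402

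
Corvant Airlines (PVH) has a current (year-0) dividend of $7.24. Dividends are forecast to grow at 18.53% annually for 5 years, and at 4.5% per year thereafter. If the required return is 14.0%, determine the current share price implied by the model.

Two-stage DDM. Project D₁…D_5 at 0.1853, terminal growth 0.045, discount at r = 0.14.
D_1 = 8.5816
D_2 = 10.1717
D_3 = 12.0566
D_4 = 14.2906
D_5 = 16.9387
Terminal value at t=5: TV = D_6/(r−g) = 17.7009/(0.14−0.045) = 186.3257
P₀ = 8.5816/(1+0.14)^1 + 10.1717/(1+0.14)^2 + 12.0566/(1+0.14)^3 + 14.2906/(1+0.14)^4 + 16.9387/(1+0.14)^5 + 186.3257/(1+0.14)^5 = 137.5227

$137.52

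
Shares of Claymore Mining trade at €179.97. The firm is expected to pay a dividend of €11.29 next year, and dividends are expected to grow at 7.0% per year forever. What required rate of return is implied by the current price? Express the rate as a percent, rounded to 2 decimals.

Rearranging the constant-growth DDM: r = D₁/P₀ + g.
r = 11.2900 / 179.97 + 0.07 = 0.06273 + 0.07 = 0.13273

13.27%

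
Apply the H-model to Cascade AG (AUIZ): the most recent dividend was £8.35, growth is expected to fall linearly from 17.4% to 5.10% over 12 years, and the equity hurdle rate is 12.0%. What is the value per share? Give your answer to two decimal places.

£216.49

H-model: P₀ = D₀[(1+g_L) + H(g_S−g_L)]/(r−g_L), with H = 12/2 = 6.
P₀ = 8.35 × [(1+0.051) + 6×(0.174−0.051)] / (0.12−0.051)
   = 8.35 × 1.7890 / 0.069 = 216.4949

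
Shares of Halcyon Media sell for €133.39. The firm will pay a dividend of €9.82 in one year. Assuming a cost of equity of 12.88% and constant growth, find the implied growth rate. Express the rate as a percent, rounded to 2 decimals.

5.52%

From P₀ = D₁/(r − g), the implied growth is g = r − D₁/P₀.
g = 0.1288 − 9.82/133.39 = 0.1288 − 0.07362 = 0.05518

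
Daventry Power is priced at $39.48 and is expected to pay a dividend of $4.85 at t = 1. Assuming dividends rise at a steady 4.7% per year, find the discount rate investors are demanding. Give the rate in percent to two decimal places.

16.98%

Rearranging the constant-growth DDM: r = D₁/P₀ + g.
r = 4.8500 / 39.48 + 0.047 = 0.12285 + 0.047 = 0.16985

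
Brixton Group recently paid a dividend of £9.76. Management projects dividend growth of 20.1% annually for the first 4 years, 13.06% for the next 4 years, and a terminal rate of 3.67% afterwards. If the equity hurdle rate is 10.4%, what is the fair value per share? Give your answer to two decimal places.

£338.06

Three-stage DDM. Project D₁…D_8; terminal Gordon value at t=8 with g = 0.0367; discount at r = 0.104.
D_1 = 11.7218
D_2 = 14.0778
D_3 = 16.9075
D_4 = 20.3059
D_5 = 22.9578
D_6 = 25.9561
D_7 = 29.3460
D_8 = 33.1786
TV_8 = 34.3962/(0.104−0.0367) = 511.0881
P₀ = Σ Dₜ/(1+r)ᵗ + TV_8/(1+r)^8 = 338.0559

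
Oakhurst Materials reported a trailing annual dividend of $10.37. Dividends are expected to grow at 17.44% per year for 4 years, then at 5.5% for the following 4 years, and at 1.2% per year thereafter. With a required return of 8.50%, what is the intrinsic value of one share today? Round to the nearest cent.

Three-stage DDM. Project D₁…D_8; terminal Gordon value at t=8 with g = 0.012; discount at r = 0.085.
D_1 = 12.1785
D_2 = 14.3025
D_3 = 16.7968
D_4 = 19.7262
D_5 = 20.8111
D_6 = 21.9557
D_7 = 23.1633
D_8 = 24.4373
TV_8 = 24.7305/(0.085−0.012) = 338.7743
P₀ = Σ Dₜ/(1+r)ᵗ + TV_8/(1+r)^8 = 280.2547

$280.25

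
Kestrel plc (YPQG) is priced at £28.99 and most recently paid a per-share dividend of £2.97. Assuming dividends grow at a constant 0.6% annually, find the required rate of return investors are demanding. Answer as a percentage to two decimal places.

Rearranging the constant-growth DDM: r = D₁/P₀ + g.
D₁ = 2.97 × (1 + 0.006) = 2.9878.
r = 2.9878 / 28.99 + 0.006 = 0.10306 + 0.006 = 0.10906

10.91%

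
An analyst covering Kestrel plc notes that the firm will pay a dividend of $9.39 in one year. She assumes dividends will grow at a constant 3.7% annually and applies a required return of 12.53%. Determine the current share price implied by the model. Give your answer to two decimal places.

$106.34

Gordon growth model: P₀ = D₁/(r − g), with D₁ = 9.39 given directly.
P₀ = 9.3900 / (0.1253 − 0.037) = 9.3900 / 0.0883 = 106.3420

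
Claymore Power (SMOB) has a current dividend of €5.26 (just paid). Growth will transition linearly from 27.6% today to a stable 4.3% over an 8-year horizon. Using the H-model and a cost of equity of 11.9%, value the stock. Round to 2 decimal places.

H-model: P₀ = D₀[(1+g_L) + H(g_S−g_L)]/(r−g_L), with H = 8/2 = 4.
P₀ = 5.26 × [(1+0.043) + 4×(0.276−0.043)] / (0.119−0.043)
   = 5.26 × 1.9750 / 0.076 = 136.6908

€136.69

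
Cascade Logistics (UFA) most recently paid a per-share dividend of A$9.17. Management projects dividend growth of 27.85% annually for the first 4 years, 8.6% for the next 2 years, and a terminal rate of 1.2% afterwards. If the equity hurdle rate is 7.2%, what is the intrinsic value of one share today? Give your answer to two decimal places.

A$417.06

Three-stage DDM. Project D₁…D_6; terminal Gordon value at t=6 with g = 0.012; discount at r = 0.072.
D_1 = 11.7238
D_2 = 14.9889
D_3 = 19.1634
D_4 = 24.5003
D_5 = 26.6074
D_6 = 28.8956
TV_6 = 29.2424/(0.072−0.012) = 487.3727
P₀ = Σ Dₜ/(1+r)ᵗ + TV_6/(1+r)^6 = 417.0600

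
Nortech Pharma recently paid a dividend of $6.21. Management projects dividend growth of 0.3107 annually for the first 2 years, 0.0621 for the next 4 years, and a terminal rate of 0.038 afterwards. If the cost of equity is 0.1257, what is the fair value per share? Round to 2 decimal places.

Three-stage DDM. Project D₁…D_6; terminal Gordon value at t=6 with g = 0.038; discount at r = 0.1257.
D_1 = 8.1394
D_2 = 10.6684
D_3 = 11.3309
D_4 = 12.0345
D_5 = 12.7819
D_6 = 13.5756
TV_6 = 14.0915/(0.1257−0.038) = 160.6784
P₀ = Σ Dₜ/(1+r)ᵗ + TV_6/(1+r)^6 = 123.7922

$123.79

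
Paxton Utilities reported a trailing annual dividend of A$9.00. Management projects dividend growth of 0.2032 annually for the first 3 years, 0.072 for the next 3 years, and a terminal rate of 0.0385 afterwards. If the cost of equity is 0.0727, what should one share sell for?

Three-stage DDM. Project D₁…D_6; terminal Gordon value at t=6 with g = 0.0385; discount at r = 0.0727.
D_1 = 10.8288
D_2 = 13.0292
D_3 = 15.6767
D_4 = 16.8055
D_5 = 18.0155
D_6 = 19.3126
TV_6 = 20.0561/(0.0727−0.0385) = 586.4361
P₀ = Σ Dₜ/(1+r)ᵗ + TV_6/(1+r)^6 = 457.0730

A$457.07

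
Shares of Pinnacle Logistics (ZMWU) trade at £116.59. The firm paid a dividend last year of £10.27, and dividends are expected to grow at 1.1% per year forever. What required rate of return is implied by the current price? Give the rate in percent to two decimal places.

10.01%

Rearranging the constant-growth DDM: r = D₁/P₀ + g.
D₁ = 10.27 × (1 + 0.011) = 10.3830.
r = 10.3830 / 116.59 + 0.011 = 0.08906 + 0.011 = 0.10006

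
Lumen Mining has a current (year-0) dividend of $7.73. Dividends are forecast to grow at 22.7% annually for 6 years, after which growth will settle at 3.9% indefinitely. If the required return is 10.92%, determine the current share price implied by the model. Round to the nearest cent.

Two-stage DDM. Project D₁…D_6 at 0.227, terminal growth 0.039, discount at r = 0.1092.
D_1 = 9.4847
D_2 = 11.6377
D_3 = 14.2795
D_4 = 17.5210
D_5 = 21.4982
D_6 = 26.3783
Terminal value at t=6: TV = D_7/(r−g) = 27.4071/(0.1092−0.039) = 390.4139
P₀ = 9.4847/(1+0.1092)^1 + 11.6377/(1+0.1092)^2 + 14.2795/(1+0.1092)^3 + 17.5210/(1+0.1092)^4 + 21.4982/(1+0.1092)^5 + 26.3783/(1+0.1092)^6 + 390.4139/(1+0.1092)^6 = 276.6530

$276.65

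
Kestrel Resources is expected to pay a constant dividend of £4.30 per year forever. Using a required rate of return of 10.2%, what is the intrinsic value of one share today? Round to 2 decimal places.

Zero-growth DDM (perpetuity): P₀ = D/r = 4.30 / 0.102 = 42.1569

£42.16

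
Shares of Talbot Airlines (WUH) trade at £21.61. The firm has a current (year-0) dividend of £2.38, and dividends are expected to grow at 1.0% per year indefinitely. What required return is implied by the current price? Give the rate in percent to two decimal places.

Rearranging the constant-growth DDM: r = D₁/P₀ + g.
D₁ = 2.38 × (1 + 0.01) = 2.4038.
r = 2.4038 / 21.61 + 0.01 = 0.11124 + 0.01 = 0.12124

12.12%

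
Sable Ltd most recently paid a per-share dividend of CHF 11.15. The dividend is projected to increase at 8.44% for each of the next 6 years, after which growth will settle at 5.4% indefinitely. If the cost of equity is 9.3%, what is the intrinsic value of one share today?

CHF 352.47

Two-stage DDM. Project D₁…D_6 at 0.0844, terminal growth 0.054, discount at r = 0.093.
D_1 = 12.0911
D_2 = 13.1115
D_3 = 14.2182
D_4 = 15.4182
D_5 = 16.7195
D_6 = 18.1306
Terminal value at t=6: TV = D_7/(r−g) = 19.1096/(0.093−0.054) = 489.9908
P₀ = 12.0911/(1+0.093)^1 + 13.1115/(1+0.093)^2 + 14.2182/(1+0.093)^3 + 15.4182/(1+0.093)^4 + 16.7195/(1+0.093)^5 + 18.1306/(1+0.093)^6 + 489.9908/(1+0.093)^6 = 352.4685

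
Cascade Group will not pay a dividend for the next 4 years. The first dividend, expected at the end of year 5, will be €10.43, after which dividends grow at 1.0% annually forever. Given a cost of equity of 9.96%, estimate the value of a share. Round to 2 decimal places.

€79.62

Deferred-dividend DDM. At t=4 the remaining stream is a growing perpetuity with first payment D_5 = 10.43.
V_4 = D_5/(r−g) = 10.43/(0.0996−0.01) = 116.4062
P₀ = V_4/(1+r)^4 = 116.4062/(1+0.0996)^4 = 79.6228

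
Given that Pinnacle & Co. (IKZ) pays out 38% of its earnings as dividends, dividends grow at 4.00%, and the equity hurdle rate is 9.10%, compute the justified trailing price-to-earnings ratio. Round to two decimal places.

7.75

Justified trailing P/E = b(1+g)/(r−g) = 0.38×(1+0.04)/(0.091−0.04) = 7.7490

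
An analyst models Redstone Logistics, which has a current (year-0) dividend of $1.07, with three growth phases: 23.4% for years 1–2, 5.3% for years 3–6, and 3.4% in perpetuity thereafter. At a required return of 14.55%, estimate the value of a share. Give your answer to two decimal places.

$14.66

Three-stage DDM. Project D₁…D_6; terminal Gordon value at t=6 with g = 0.034; discount at r = 0.1455.
D_1 = 1.3204
D_2 = 1.6293
D_3 = 1.7157
D_4 = 1.8066
D_5 = 1.9024
D_6 = 2.0032
TV_6 = 2.0713/(0.1455−0.034) = 18.5769
P₀ = Σ Dₜ/(1+r)ᵗ + TV_6/(1+r)^6 = 14.6588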